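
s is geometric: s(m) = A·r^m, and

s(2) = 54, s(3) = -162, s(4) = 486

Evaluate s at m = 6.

4374

Consecutive ratio: -162/54 = -3, and 486/(-162) = -3, so r = -3.
Then A·(-3)^2 = 54 gives A = 6, and s(m) = 6·(-3)^m.
s(6) = 6·(-3)^6 = 4374.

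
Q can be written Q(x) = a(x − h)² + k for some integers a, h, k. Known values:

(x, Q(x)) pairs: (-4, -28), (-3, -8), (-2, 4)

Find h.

-1

First differences 20, 12; second difference -8 = 2a, so a = -4.
Expanding, the x-coefficient is −2ah = 8h; matching it to the data gives h = -1, and then k = 8.
So Q(x) = -4(x + 1)² + 8.
Hence h = -1.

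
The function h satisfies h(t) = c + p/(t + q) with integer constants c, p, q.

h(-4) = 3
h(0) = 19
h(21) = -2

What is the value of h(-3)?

4

(h(t) − c)(t + q) = p for each data point; the three points give a linear system in c and q, then p follows.
Solving: c = -1, q = -1, p = -20, so h(t) = -1 − 20/(t − 1).
Then h(-3) = -1 − 20/(-4) = 4.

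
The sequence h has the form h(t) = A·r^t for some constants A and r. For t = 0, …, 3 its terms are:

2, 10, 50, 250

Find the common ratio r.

5

Consecutive ratio: 10/2 = 5, and 50/10 = 5, so r = 5.
Then A·5^0 = 2 gives A = 2, and h(t) = 2·5^t.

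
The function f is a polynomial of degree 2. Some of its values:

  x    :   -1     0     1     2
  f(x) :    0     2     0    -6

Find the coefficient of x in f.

First differences: 2, -2, -6. Second differences: -4, -4.
Level-2 differences are constant, so f has degree 2.
Fitting a degree-2 polynomial gives f(x) = -2x² + 2.
The coefficient of x is 0.

0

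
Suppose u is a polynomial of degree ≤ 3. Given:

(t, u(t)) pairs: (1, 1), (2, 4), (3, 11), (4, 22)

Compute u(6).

56

Write u(t) = at³ + bt² + ct + d; the 4 given values yield a linear system in the 4 coefficients.
Solving, the leading coefficient vanishes, and u(t) = 2t² - 3t + 2.
Then u(6) = 56.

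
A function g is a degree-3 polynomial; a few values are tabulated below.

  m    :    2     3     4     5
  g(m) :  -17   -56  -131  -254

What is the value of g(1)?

-2

Write g(m) = am³ + bm² + cm + d; the 4 given values yield a linear system in the 4 coefficients.
Solving, g(m) = -2m³ - m + 1.
Then g(1) = -2.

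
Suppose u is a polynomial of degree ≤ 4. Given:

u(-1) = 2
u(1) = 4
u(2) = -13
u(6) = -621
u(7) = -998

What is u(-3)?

Write u(n) = an^4 + bn³ + cn² + dn + e; the 5 given values yield a linear system in the 5 coefficients.
Solving, the leading coefficient vanishes, and u(n) = -3n³ + 4n + 3.
Then u(-3) = 72.

72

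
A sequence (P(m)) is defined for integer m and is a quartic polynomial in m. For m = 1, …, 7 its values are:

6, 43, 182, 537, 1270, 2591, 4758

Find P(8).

Write P(m) = am^4 + bm³ + cm² + dm + e; the 7 given values yield a linear system in the 5 coefficients.
Solving, P(m) = 2m^4 - m³ + 7m² - 7m + 5.
Then P(8) = 8077.

8077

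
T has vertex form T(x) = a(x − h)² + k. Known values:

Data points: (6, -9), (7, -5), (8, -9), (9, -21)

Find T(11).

First differences 4, -4, -12; second difference -8 = 2a, so a = -4.
Expanding, the x-coefficient is −2ah = 8h; matching it to the data gives h = 7, and then k = -5.
So T(x) = -4(x − 7)² − 5.
T(11) = -4·4² − 5 = -69.

-69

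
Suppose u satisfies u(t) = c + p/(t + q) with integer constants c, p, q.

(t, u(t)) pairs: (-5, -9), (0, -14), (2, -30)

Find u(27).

-5

(u(t) − c)(t + q) = p for each data point; the three points give a linear system in c and q, then p follows.
Solving: c = -6, q = -3, p = 24, so u(t) = -6 + 24/(t − 3).
Then u(27) = -6 + 24/24 = -5.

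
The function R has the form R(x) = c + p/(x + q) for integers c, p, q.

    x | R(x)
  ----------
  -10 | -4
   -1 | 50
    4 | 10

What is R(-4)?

-22

(R(x) − c)(x + q) = p for each data point; the three points give a linear system in c and q, then p follows.
Solving: c = 2, q = 2, p = 48, so R(x) = 2 + 48/(x + 2).
Then R(-4) = 2 + 48/(-2) = -22.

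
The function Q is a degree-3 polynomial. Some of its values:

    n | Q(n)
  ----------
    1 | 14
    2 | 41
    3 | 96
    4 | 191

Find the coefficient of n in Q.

Write Q(n) = an³ + bn² + cn + d; the 4 given values yield a linear system in the 4 coefficients.
Solving, Q(n) = 2n³ + 2n² + 7n + 3.
The coefficient of n is 7.

7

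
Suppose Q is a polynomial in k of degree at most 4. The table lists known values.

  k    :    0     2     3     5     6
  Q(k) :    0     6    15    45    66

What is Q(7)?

Write Q(k) = ak^4 + bk³ + ck² + dk + e; the 5 given values yield a linear system in the 5 coefficients.
Solving, the top 2 coefficients vanish, and Q(k) = 2k² - k.
Then Q(7) = 91.

91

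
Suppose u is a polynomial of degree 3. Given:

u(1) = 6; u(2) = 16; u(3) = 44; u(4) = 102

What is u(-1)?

-8

Write u(t) = at³ + bt² + ct + d; the 4 given values yield a linear system in the 4 coefficients.
Solving, u(t) = 2t³ - 3t² + 5t + 2.
Then u(-1) = -8.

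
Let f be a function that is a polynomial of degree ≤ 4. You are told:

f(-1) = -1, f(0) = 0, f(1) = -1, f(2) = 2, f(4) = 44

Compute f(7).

Write f(n) = an^4 + bn³ + cn² + dn + e; the 5 given values yield a linear system in the 5 coefficients.
Solving, the leading coefficient vanishes, and f(n) = n³ - n² - n.
Then f(7) = 287.

287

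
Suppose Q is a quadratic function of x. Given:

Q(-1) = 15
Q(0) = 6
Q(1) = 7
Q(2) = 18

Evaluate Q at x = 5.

111

Write Q(x) = ax² + bx + c; the 4 given values yield a linear system in the 3 coefficients.
Solving, Q(x) = 5x² - 4x + 6.
Then Q(5) = 111.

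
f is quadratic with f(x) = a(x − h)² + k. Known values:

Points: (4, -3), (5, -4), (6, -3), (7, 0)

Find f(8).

First differences -1, 1, 3; second difference 2 = 2a, so a = 1.
Expanding, the x-coefficient is −2ah = -2h; matching it to the data gives h = 5, and then k = -4.
So f(x) = 1(x − 5)² − 4.
f(8) = 1·3² − 4 = 5.

5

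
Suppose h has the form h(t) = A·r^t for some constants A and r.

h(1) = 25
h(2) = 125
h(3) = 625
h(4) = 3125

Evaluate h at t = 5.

15625

Consecutive ratio: 125/25 = 5, and 625/125 = 5, so r = 5.
Then A·5^1 = 25 gives A = 5, and h(t) = 5·5^t.
h(5) = 5·5^5 = 15625.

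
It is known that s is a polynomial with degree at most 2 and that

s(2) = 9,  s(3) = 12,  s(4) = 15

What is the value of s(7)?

Write s(k) = ak² + bk + c; the 3 given values yield a linear system in the 3 coefficients.
Solving, the leading coefficient vanishes, and s(k) = 3k + 3.
Then s(7) = 24.

24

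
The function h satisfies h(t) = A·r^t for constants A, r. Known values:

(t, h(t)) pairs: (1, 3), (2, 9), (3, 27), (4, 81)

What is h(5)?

Consecutive ratio: 9/3 = 3, and 27/9 = 3, so r = 3.
Then A·3^1 = 3 gives A = 1, and h(t) = 1·3^t.
h(5) = 1·3^5 = 243.

243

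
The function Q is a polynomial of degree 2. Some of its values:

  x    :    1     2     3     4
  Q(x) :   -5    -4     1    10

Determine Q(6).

40

First differences: 1, 5, 9. Second differences: 4, 4.
Level-2 differences are constant, so Q has degree 2.
Fitting a degree-2 polynomial gives Q(x) = 2x² - 5x - 2.
Then Q(6) = 40.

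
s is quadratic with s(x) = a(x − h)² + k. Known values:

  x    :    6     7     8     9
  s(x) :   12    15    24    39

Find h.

6

First differences 3, 9, 15; second difference 6 = 2a, so a = 3.
Expanding, the x-coefficient is −2ah = -6h; matching it to the data gives h = 6, and then k = 12.
So s(x) = 3(x − 6)² + 12.
Hence h = 6.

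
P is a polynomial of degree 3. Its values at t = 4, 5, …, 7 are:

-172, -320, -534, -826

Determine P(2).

-26

Write P(t) = at³ + bt² + ct + d; the 4 given values yield a linear system in the 4 coefficients.
Solving, P(t) = -2t³ - 3t² + t.
Then P(2) = -26.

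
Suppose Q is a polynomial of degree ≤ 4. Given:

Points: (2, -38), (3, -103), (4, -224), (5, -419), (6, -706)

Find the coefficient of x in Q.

First differences: -65, -121, -195, -287. Second differences: -56, -74, -92. Third differences: -18, -18.
Level-3 differences are constant, so Q has degree 3.
Fitting a degree-3 polynomial gives Q(x) = -3x³ - x² - 3x - 4.
The coefficient of x is -3.

-3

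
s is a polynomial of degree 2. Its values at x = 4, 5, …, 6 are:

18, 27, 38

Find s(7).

Write s(x) = ax² + bx + c; the 3 given values yield a linear system in the 3 coefficients.
Solving, s(x) = x² + 2.
Then s(7) = 51.

51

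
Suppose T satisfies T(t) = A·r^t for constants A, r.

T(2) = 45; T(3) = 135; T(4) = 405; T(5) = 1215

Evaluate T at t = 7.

10935

Consecutive ratio: 135/45 = 3, and 405/135 = 3, so r = 3.
Then A·3^2 = 45 gives A = 5, and T(t) = 5·3^t.
T(7) = 5·3^7 = 10935.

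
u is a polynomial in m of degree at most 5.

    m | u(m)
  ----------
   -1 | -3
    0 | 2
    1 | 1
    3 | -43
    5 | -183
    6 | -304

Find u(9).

Write u(m) = am^5 + bm^4 + cm³ + dm² + em + p; the 6 given values yield a linear system in the 6 coefficients.
Solving, the top 2 coefficients vanish, and u(m) = -m³ - 3m² + 3m + 2.
Then u(9) = -943.

-943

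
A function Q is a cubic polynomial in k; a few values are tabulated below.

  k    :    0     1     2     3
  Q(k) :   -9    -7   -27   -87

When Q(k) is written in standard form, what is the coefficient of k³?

-3

Write Q(k) = ak³ + bk² + ck + d; the 4 given values yield a linear system in the 4 coefficients.
Solving, Q(k) = -3k³ - 2k² + 7k - 9.
The coefficient of k³ is -3.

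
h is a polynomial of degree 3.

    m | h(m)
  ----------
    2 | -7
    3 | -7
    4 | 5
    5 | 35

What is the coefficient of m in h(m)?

-4

Write h(m) = am³ + bm² + cm + d; the 4 given values yield a linear system in the 4 coefficients.
Solving, h(m) = m³ - 3m² - 4m + 5.
The coefficient of m is -4.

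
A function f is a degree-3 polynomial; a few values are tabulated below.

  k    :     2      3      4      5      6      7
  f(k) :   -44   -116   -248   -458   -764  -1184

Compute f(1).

First differences: -72, -132, -210, -306, -420. Second differences: -60, -78, -96, -114. Third differences: -18, -18, -18.
Level-3 differences are constant, so f has degree 3.
Fitting a degree-3 polynomial gives f(k) = -3k³ - 3k² - 8.
Then f(1) = -14.

-14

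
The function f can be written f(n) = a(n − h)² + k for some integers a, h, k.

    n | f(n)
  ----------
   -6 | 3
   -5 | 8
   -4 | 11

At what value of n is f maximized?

First differences 5, 3; second difference -2 = 2a, so a = -1.
Expanding, the n-coefficient is −2ah = 2h; matching it to the data gives h = -3, and then k = 12.
So f(n) = -1(n + 3)² + 12.
Hence h = -3.

-3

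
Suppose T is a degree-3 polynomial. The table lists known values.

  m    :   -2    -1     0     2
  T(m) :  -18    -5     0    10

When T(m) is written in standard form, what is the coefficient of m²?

Write T(m) = am³ + bm² + cm + d; the 4 given values yield a linear system in the 4 coefficients.
Solving, T(m) = m³ - m² + 3m.
The coefficient of m² is -1.

-1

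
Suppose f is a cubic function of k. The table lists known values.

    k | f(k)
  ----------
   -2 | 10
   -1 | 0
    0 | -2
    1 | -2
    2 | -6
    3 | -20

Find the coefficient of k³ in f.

Write f(k) = ak³ + bk² + ck + d; the 6 given values yield a linear system in the 4 coefficients.
Solving, f(k) = -k³ + k² - 2.
The coefficient of k³ is -1.

-1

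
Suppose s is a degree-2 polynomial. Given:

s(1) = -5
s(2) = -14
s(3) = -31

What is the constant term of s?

-4

Write s(x) = ax² + bx + c; the 3 given values yield a linear system in the 3 coefficients.
Solving, s(x) = -4x² + 3x - 4.
The constant term is s(0) = -4.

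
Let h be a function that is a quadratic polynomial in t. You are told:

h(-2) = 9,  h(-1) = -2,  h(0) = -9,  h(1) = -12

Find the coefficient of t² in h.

First differences: -11, -7, -3. Second differences: 4, 4.
Level-2 differences are constant, so h has degree 2.
Fitting a degree-2 polynomial gives h(t) = 2t² - 5t - 9.
The coefficient of t² is 2.

2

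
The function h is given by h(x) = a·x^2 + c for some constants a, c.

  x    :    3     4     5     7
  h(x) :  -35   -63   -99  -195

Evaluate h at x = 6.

-143

From h(3) = -35 and h(4) = -63: 9a + c = -35 and 16a + c = -63.
Subtracting: 7a = -28, so a = -4; then c = -35 − (-4)·9 = 1.
So h(x) = -4x² + 1, and h(6) = -143.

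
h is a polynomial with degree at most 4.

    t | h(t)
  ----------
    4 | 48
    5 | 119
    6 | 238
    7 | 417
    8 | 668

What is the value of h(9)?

First differences: 71, 119, 179, 251. Second differences: 48, 60, 72. Third differences: 12, 12.
Level-3 differences are constant, so h has degree 3.
Fitting a degree-3 polynomial gives h(t) = 2t³ - 6t² + 3t + 4.
Then h(9) = 1003.

1003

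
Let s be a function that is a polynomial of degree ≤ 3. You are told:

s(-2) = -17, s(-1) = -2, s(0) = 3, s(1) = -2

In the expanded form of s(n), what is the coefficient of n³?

0

Write s(n) = an³ + bn² + cn + d; the 4 given values yield a linear system in the 4 coefficients.
Solving, the leading coefficient vanishes, and s(n) = -5n² + 3.
The coefficient of n³ is 0.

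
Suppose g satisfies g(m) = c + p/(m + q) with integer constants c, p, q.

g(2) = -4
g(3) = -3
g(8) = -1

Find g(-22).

(g(m) − c)(m + q) = p for each data point; the three points give a linear system in c and q, then p follows.
Solving: c = 1, q = 2, p = -20, so g(m) = 1 − 20/(m + 2).
Then g(-22) = 1 − 20/(-20) = 2.

2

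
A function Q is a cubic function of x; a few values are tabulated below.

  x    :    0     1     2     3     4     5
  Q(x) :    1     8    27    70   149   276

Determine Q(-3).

-68

First differences: 7, 19, 43, 79, 127. Second differences: 12, 24, 36, 48. Third differences: 12, 12, 12.
Level-3 differences are constant, so Q has degree 3.
Fitting a degree-3 polynomial gives Q(x) = 2x³ + 5x + 1.
Then Q(-3) = -68.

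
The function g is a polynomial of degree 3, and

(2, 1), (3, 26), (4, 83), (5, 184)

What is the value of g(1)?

-4

Write g(x) = ax³ + bx² + cx + d; the 4 given values yield a linear system in the 4 coefficients.
Solving, g(x) = 2x³ - 2x² - 3x - 1.
Then g(1) = -4.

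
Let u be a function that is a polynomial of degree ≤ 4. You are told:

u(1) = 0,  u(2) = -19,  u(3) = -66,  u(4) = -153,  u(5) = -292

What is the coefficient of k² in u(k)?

Write u(k) = ak^4 + bk³ + ck² + dk + e; the 5 given values yield a linear system in the 5 coefficients.
Solving, the leading coefficient vanishes, and u(k) = -2k³ - 2k² + k + 3.
The coefficient of k² is -2.

-2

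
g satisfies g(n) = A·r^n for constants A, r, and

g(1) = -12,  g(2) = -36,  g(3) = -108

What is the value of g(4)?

Consecutive ratio: -36/(-12) = 3, and -108/(-36) = 3, so r = 3.
Then A·3^1 = -12 gives A = -4, and g(n) = -4·3^n.
g(4) = -4·3^4 = -324.

-324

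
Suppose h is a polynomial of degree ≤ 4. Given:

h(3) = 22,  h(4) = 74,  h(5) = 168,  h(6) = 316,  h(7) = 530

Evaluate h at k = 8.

822

First differences: 52, 94, 148, 214. Second differences: 42, 54, 66. Third differences: 12, 12.
Level-3 differences are constant, so h has degree 3.
Extending the table by one column gives the next first difference 292, so h(8) = 530 + 292 = 822.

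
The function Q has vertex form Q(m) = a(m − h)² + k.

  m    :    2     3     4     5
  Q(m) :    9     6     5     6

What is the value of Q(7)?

14

First differences -3, -1, 1; second difference 2 = 2a, so a = 1.
Expanding, the m-coefficient is −2ah = -2h; matching it to the data gives h = 4, and then k = 5.
So Q(m) = 1(m − 4)² + 5.
Q(7) = 1·3² + 5 = 14.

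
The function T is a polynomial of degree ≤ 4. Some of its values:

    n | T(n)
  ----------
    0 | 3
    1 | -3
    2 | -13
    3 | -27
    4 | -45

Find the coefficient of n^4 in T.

0

First differences: -6, -10, -14, -18. Second differences: -4, -4, -4.
Level-2 differences are constant, so T has degree 2.
Fitting a degree-2 polynomial gives T(n) = -2n² - 4n + 3.
The coefficient of n^4 is 0.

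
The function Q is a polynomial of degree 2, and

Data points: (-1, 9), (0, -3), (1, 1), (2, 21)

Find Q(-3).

Write Q(k) = ak² + bk + c; the 4 given values yield a linear system in the 3 coefficients.
Solving, Q(k) = 8k² - 4k - 3.
Then Q(-3) = 81.

81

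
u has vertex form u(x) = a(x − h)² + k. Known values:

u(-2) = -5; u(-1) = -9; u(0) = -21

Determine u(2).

-69

First differences -4, -12; second difference -8 = 2a, so a = -4.
Expanding, the x-coefficient is −2ah = 8h; matching it to the data gives h = -2, and then k = -5.
So u(x) = -4(x + 2)² − 5.
u(2) = -4·4² − 5 = -69.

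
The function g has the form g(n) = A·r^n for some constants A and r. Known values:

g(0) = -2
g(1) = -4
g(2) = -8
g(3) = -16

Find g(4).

Consecutive ratio: -4/(-2) = 2, and -8/(-4) = 2, so r = 2.
Then A·2^0 = -2 gives A = -2, and g(n) = -2·2^n.
g(4) = -2·2^4 = -32.

-32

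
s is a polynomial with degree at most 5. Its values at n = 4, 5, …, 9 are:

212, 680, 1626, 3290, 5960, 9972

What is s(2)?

-10

First differences: 468, 946, 1664, 2670, 4012. Second differences: 478, 718, 1006, 1342. Third differences: 240, 288, 336. Fourth differences: 48, 48.
Level-4 differences are constant, so s has degree 4.
Fitting a degree-4 polynomial gives s(n) = 2n^4 - 4n³ - 3n² + n.
Then s(2) = -10.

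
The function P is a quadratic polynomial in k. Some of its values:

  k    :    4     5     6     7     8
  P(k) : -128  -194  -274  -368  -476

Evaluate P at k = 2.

First differences: -66, -80, -94, -108. Second differences: -14, -14, -14.
Level-2 differences are constant, so P has degree 2.
Fitting a degree-2 polynomial gives P(k) = -7k² - 3k - 4.
Then P(2) = -38.

-38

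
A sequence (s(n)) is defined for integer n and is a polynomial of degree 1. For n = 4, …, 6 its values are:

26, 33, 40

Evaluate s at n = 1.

5

First differences: 7, 7.
Level-1 differences are constant, so s has degree 1.
Fitting a degree-1 polynomial gives s(n) = 7n - 2.
Then s(1) = 5.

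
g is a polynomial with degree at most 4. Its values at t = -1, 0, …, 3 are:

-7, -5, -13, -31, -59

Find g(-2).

First differences: 2, -8, -18, -28. Second differences: -10, -10, -10.
Level-2 differences are constant, so g has degree 2.
Fitting a degree-2 polynomial gives g(t) = -5t² - 3t - 5.
Then g(-2) = -19.

-19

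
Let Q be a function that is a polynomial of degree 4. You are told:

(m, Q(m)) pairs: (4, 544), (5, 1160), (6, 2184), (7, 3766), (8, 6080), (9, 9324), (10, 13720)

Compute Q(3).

210

Write Q(m) = am^4 + bm³ + cm² + dm + e; the 7 given values yield a linear system in the 5 coefficients.
Solving, Q(m) = m^4 + 3m³ + 8m² - 8m.
Then Q(3) = 210.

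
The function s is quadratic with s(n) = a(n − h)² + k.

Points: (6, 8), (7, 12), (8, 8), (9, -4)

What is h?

First differences 4, -4, -12; second difference -8 = 2a, so a = -4.
Expanding, the n-coefficient is −2ah = 8h; matching it to the data gives h = 7, and then k = 12.
So s(n) = -4(n − 7)² + 12.
Hence h = 7.

7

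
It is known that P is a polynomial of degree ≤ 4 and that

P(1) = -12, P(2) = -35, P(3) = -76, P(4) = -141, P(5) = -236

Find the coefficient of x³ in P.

First differences: -23, -41, -65, -95. Second differences: -18, -24, -30. Third differences: -6, -6.
Level-3 differences are constant, so P has degree 3.
Fitting a degree-3 polynomial gives P(x) = -x³ - 3x² - 7x - 1.
The coefficient of x³ is -1.

-1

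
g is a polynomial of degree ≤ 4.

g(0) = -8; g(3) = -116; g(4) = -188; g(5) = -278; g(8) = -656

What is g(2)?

Write g(m) = am^4 + bm³ + cm² + dm + e; the 5 given values yield a linear system in the 5 coefficients.
Solving, the top 2 coefficients vanish, and g(m) = -9m² - 9m - 8.
Then g(2) = -62.

-62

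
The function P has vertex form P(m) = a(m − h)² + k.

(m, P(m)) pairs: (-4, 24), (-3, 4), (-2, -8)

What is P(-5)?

52

First differences -20, -12; second difference 8 = 2a, so a = 4.
Expanding, the m-coefficient is −2ah = -8h; matching it to the data gives h = -1, and then k = -12.
So P(m) = 4(m + 1)² − 12.
P(-5) = 4·(-4)² − 12 = 52.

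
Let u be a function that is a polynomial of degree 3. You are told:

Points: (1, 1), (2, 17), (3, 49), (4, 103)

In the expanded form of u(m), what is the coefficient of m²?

2

Write u(m) = am³ + bm² + cm + d; the 4 given values yield a linear system in the 4 coefficients.
Solving, u(m) = m³ + 2m² + 3m - 5.
The coefficient of m² is 2.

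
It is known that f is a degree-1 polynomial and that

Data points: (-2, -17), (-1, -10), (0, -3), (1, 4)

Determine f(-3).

-24

First differences: 7, 7, 7.
Level-1 differences are constant, so f has degree 1.
Fitting a degree-1 polynomial gives f(x) = 7x - 3.
Then f(-3) = -24.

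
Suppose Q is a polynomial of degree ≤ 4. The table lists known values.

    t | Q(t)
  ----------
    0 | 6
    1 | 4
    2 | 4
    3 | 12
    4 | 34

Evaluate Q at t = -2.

Write Q(t) = at^4 + bt³ + ct² + dt + e; the 5 given values yield a linear system in the 5 coefficients.
Solving, the leading coefficient vanishes, and Q(t) = t³ - 2t² - t + 6.
Then Q(-2) = -8.

-8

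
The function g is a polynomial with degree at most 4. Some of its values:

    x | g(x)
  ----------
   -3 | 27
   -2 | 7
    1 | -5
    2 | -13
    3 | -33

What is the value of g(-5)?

127

Write g(x) = ax^4 + bx³ + cx² + dx + e; the 5 given values yield a linear system in the 5 coefficients.
Solving, the leading coefficient vanishes, and g(x) = -x³ - x - 3.
Then g(-5) = 127.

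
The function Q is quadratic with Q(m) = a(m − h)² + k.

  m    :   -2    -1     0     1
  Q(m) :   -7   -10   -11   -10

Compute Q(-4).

First differences -3, -1, 1; second difference 2 = 2a, so a = 1.
Expanding, the m-coefficient is −2ah = -2h; matching it to the data gives h = 0, and then k = -11.
So Q(m) = 1(m + 0)² − 11.
Q(-4) = 1·(-4)² − 11 = 5.

5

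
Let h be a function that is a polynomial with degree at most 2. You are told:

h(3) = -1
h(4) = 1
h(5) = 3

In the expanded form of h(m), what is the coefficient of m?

Write h(m) = am² + bm + c; the 3 given values yield a linear system in the 3 coefficients.
Solving, the leading coefficient vanishes, and h(m) = 2m - 7.
The coefficient of m is 2.

2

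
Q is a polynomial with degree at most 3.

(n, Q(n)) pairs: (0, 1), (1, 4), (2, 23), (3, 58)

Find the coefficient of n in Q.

-5

First differences: 3, 19, 35. Second differences: 16, 16.
Level-2 differences are constant, so Q has degree 2.
Fitting a degree-2 polynomial gives Q(n) = 8n² - 5n + 1.
The coefficient of n is -5.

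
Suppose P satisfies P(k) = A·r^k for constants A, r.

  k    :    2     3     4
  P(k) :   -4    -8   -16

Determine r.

Consecutive ratio: -8/(-4) = 2, and -16/(-8) = 2, so r = 2.
Then A·2^2 = -4 gives A = -1, and P(k) = -1·2^k.

2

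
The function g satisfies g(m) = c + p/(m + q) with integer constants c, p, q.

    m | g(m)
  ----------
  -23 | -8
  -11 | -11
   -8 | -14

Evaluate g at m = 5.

-1

(g(m) − c)(m + q) = p for each data point; the three points give a linear system in c and q, then p follows.
Solving: c = -6, q = 3, p = 40, so g(m) = -6 + 40/(m + 3).
Then g(5) = -6 + 40/8 = -1.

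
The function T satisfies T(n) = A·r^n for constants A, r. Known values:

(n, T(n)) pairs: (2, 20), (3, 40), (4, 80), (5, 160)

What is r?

2

Consecutive ratio: 40/20 = 2, and 80/40 = 2, so r = 2.
Then A·2^2 = 20 gives A = 5, and T(n) = 5·2^n.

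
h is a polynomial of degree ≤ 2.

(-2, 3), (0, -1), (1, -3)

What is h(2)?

-5

Write h(m) = am² + bm + c; the 3 given values yield a linear system in the 3 coefficients.
Solving, the leading coefficient vanishes, and h(m) = -2m - 1.
Then h(2) = -5.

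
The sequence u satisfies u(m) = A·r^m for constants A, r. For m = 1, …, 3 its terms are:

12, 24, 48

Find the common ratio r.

2

Consecutive ratio: 24/12 = 2, and 48/24 = 2, so r = 2.
Then A·2^1 = 12 gives A = 6, and u(m) = 6·2^m.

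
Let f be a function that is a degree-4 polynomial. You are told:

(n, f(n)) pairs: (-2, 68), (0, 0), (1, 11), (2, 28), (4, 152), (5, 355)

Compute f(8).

Write f(n) = an^4 + bn³ + cn² + dn + e; the 6 given values yield a linear system in the 5 coefficients.
Solving, f(n) = n^4 - 4n³ + 8n² + 6n.
Then f(8) = 2608.

2608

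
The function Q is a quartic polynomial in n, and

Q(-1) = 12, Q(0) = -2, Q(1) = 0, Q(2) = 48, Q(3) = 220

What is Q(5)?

Write Q(n) = an^4 + bn³ + cn² + dn + e; the 5 given values yield a linear system in the 5 coefficients.
Solving, Q(n) = 2n^4 + n³ + 6n² - 7n - 2.
Then Q(5) = 1488.

1488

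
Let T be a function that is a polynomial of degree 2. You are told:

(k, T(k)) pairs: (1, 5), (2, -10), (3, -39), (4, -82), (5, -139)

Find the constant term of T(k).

Write T(k) = ak² + bk + c; the 5 given values yield a linear system in the 3 coefficients.
Solving, T(k) = -7k² + 6k + 6.
The constant term is T(0) = 6.

6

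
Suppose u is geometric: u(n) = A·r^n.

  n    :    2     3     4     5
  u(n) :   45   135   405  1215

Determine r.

Consecutive ratio: 135/45 = 3, and 405/135 = 3, so r = 3.
Then A·3^2 = 45 gives A = 5, and u(n) = 5·3^n.

3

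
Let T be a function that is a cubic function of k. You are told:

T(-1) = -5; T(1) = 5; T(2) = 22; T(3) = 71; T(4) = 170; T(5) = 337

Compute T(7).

947

Write T(k) = ak³ + bk² + ck + d; the 6 given values yield a linear system in the 4 coefficients.
Solving, T(k) = 3k³ - 2k² + 2k + 2.
Then T(7) = 947.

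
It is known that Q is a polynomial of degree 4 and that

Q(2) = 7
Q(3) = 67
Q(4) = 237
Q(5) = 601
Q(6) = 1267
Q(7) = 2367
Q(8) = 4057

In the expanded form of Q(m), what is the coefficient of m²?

First differences: 60, 170, 364, 666, 1100, 1690. Second differences: 110, 194, 302, 434, 590. Third differences: 84, 108, 132, 156. Fourth differences: 24, 24, 24.
Level-4 differences are constant, so Q has degree 4.
Fitting a degree-4 polynomial gives Q(m) = m^4 - 5m + 1.
The coefficient of m² is 0.

0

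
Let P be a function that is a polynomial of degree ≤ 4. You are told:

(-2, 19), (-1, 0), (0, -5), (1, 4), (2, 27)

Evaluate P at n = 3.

First differences: -19, -5, 9, 23. Second differences: 14, 14, 14.
Level-2 differences are constant, so P has degree 2.
Fitting a degree-2 polynomial gives P(n) = 7n² + 2n - 5.
Then P(3) = 64.

64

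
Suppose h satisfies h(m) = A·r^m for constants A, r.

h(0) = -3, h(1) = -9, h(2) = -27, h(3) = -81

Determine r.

3

Consecutive ratio: -9/(-3) = 3, and -27/(-9) = 3, so r = 3.
Then A·3^0 = -3 gives A = -3, and h(m) = -3·3^m.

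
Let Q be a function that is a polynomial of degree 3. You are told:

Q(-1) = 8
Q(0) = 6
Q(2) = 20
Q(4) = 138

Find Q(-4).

Write Q(n) = an³ + bn² + cn + d; the 4 given values yield a linear system in the 4 coefficients.
Solving, Q(n) = 2n³ + n² - 3n + 6.
Then Q(-4) = -94.

-94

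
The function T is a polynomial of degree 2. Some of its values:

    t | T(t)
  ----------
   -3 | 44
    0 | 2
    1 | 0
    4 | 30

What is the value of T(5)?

52

Write T(t) = at² + bt + c; the 4 given values yield a linear system in the 3 coefficients.
Solving, T(t) = 3t² - 5t + 2.
Then T(5) = 52.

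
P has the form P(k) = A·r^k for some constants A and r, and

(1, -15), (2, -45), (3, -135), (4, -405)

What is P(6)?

-3645

Consecutive ratio: -45/(-15) = 3, and -135/(-45) = 3, so r = 3.
Then A·3^1 = -15 gives A = -5, and P(k) = -5·3^k.
P(6) = -5·3^6 = -3645.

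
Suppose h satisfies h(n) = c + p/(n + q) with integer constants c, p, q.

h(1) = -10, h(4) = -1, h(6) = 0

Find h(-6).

(h(n) − c)(n + q) = p for each data point; the three points give a linear system in c and q, then p follows.
Solving: c = 2, q = 0, p = -12, so h(n) = 2 − 12/(n + 0).
Then h(-6) = 2 − 12/(-6) = 4.

4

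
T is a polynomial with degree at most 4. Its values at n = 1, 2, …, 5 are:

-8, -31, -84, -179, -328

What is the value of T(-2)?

Write T(n) = an^4 + bn³ + cn² + dn + e; the 5 given values yield a linear system in the 5 coefficients.
Solving, the leading coefficient vanishes, and T(n) = -2n³ - 3n² - 3.
Then T(-2) = 1.

1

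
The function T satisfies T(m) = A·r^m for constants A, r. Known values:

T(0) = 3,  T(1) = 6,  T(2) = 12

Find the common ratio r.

Consecutive ratio: 6/3 = 2, and 12/6 = 2, so r = 2.
Then A·2^0 = 3 gives A = 3, and T(m) = 3·2^m.

2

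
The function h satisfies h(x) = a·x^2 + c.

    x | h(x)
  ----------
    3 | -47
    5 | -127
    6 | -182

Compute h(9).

From h(3) = -47 and h(5) = -127: 9a + c = -47 and 25a + c = -127.
Subtracting: 16a = -80, so a = -5; then c = -47 − (-5)·9 = -2.
So h(x) = -5x² − 2, and h(9) = -407.

-407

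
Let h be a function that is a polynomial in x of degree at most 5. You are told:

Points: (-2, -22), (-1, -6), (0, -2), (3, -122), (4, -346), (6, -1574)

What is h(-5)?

-562

Write h(x) = ax^5 + bx^4 + cx³ + dx² + ex + p; the 6 given values yield a linear system in the 6 coefficients.
Solving, the leading coefficient vanishes, and h(x) = -x^4 - x³ - 2x² + 2x - 2.
Then h(-5) = -562.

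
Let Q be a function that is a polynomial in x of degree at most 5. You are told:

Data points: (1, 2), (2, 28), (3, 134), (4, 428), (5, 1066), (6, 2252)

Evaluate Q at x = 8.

7324

Write Q(x) = ax^5 + bx^4 + cx³ + dx² + ex + p; the 6 given values yield a linear system in the 6 coefficients.
Solving, the leading coefficient vanishes, and Q(x) = 2x^4 - 2x³ + 2x² + 4x - 4.
Then Q(8) = 7324.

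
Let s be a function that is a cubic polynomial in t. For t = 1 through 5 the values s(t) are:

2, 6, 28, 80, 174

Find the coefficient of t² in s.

-3

First differences: 4, 22, 52, 94. Second differences: 18, 30, 42. Third differences: 12, 12.
Level-3 differences are constant, so s has degree 3.
Fitting a degree-3 polynomial gives s(t) = 2t³ - 3t² - t + 4.
The coefficient of t² is -3.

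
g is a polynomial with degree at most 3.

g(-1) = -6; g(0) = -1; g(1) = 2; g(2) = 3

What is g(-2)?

-13

First differences: 5, 3, 1. Second differences: -2, -2.
Level-2 differences are constant, so g has degree 2.
Fitting a degree-2 polynomial gives g(t) = -t² + 4t - 1.
Then g(-2) = -13.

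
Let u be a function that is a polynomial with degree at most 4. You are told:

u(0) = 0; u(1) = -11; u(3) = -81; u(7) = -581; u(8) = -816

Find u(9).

-1107

Write u(k) = ak^4 + bk³ + ck² + dk + e; the 5 given values yield a linear system in the 5 coefficients.
Solving, the leading coefficient vanishes, and u(k) = -k³ - 4k² - 6k.
Then u(9) = -1107.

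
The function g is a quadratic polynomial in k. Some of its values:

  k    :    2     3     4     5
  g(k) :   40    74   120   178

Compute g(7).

330

First differences: 34, 46, 58. Second differences: 12, 12.
Level-2 differences are constant, so g has degree 2.
Fitting a degree-2 polynomial gives g(k) = 6k² + 4k + 8.
Then g(7) = 330.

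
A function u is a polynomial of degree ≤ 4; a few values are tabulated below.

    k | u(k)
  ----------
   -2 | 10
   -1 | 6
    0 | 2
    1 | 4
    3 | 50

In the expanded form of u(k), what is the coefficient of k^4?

Write u(k) = ak^4 + bk³ + ck² + dk + e; the 5 given values yield a linear system in the 5 coefficients.
Solving, the leading coefficient vanishes, and u(k) = k³ + 3k² - 2k + 2.
The coefficient of k^4 is 0.

0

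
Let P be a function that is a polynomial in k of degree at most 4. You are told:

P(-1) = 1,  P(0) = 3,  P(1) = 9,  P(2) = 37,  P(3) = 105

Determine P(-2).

-15

First differences: 2, 6, 28, 68. Second differences: 4, 22, 40. Third differences: 18, 18.
Level-3 differences are constant, so P has degree 3.
Fitting a degree-3 polynomial gives P(k) = 3k³ + 2k² + k + 3.
Then P(-2) = -15.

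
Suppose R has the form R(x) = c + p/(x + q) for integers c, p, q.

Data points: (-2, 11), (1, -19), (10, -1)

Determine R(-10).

3

(R(x) − c)(x + q) = p for each data point; the three points give a linear system in c and q, then p follows.
Solving: c = 1, q = 0, p = -20, so R(x) = 1 − 20/(x + 0).
Then R(-10) = 1 − 20/(-10) = 3.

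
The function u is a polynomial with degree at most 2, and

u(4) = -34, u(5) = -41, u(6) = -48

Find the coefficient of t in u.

-7

First differences: -7, -7.
Level-1 differences are constant, so u has degree 1.
Fitting a degree-1 polynomial gives u(t) = -7t - 6.
The coefficient of t is -7.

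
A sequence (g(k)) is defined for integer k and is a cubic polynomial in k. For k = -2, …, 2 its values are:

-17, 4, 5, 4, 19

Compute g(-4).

-191

First differences: 21, 1, -1, 15. Second differences: -20, -2, 16. Third differences: 18, 18.
Level-3 differences are constant, so g has degree 3.
Fitting a degree-3 polynomial gives g(k) = 3k³ - k² - 3k + 5.
Then g(-4) = -191.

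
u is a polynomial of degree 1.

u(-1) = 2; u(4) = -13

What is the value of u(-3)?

8

Write u(t) = at + b; the 2 given values yield a linear system in the 2 coefficients.
Solving, u(t) = -3t - 1.
Then u(-3) = 8.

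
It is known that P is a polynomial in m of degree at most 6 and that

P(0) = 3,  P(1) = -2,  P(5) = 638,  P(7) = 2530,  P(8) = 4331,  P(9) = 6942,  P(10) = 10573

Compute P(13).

30046

Write P(m) = am^6 + bm^5 + cm^4 + dm³ + em² + pm + q; the 7 given values yield a linear system in the 7 coefficients.
Solving, the top 2 coefficients vanish, and P(m) = m^4 + m³ - 4m² - 3m + 3.
Then P(13) = 30046.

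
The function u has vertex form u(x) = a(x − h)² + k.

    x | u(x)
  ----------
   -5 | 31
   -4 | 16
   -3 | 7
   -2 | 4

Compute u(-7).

79

First differences -15, -9, -3; second difference 6 = 2a, so a = 3.
Expanding, the x-coefficient is −2ah = -6h; matching it to the data gives h = -2, and then k = 4.
So u(x) = 3(x + 2)² + 4.
u(-7) = 3·(-5)² + 4 = 79.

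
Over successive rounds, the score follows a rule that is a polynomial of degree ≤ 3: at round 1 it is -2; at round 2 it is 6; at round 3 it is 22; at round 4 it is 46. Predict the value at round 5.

78

Write the value at m as u(m).
First differences: 8, 16, 24. Second differences: 8, 8.
Level-2 differences are constant, so u has degree 2.
Extending the table by one column gives the next first difference 32, so u(5) = 46 + 32 = 78.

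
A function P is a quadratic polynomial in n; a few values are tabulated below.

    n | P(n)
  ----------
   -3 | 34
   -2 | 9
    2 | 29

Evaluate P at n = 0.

-5

Write P(n) = an² + bn + c; the 3 given values yield a linear system in the 3 coefficients.
Solving, P(n) = 6n² + 5n - 5.
Then P(0) = -5.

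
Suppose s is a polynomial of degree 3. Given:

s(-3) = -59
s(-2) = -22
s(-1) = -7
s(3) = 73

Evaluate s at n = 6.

490

Write s(n) = an³ + bn² + cn + d; the 4 given values yield a linear system in the 4 coefficients.
Solving, s(n) = 2n³ + n² + 4n - 2.
Then s(6) = 490.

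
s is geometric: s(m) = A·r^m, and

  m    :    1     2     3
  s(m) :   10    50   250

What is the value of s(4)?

1250

Consecutive ratio: 50/10 = 5, and 250/50 = 5, so r = 5.
Then A·5^1 = 10 gives A = 2, and s(m) = 2·5^m.
s(4) = 2·5^4 = 1250.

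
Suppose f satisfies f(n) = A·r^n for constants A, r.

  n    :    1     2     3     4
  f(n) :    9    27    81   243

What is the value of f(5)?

729

Consecutive ratio: 27/9 = 3, and 81/27 = 3, so r = 3.
Then A·3^1 = 9 gives A = 3, and f(n) = 3·3^n.
f(5) = 3·3^5 = 729.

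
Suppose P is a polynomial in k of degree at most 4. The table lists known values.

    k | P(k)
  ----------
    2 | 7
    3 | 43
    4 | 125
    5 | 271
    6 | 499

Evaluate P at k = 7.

Write P(k) = ak^4 + bk³ + ck² + dk + e; the 5 given values yield a linear system in the 5 coefficients.
Solving, the leading coefficient vanishes, and P(k) = 3k³ - 4k² - k + 1.
Then P(7) = 827.

827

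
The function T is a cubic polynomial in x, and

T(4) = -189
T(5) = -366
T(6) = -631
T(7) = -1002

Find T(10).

-2931

Write T(x) = ax³ + bx² + cx + d; the 4 given values yield a linear system in the 4 coefficients.
Solving, T(x) = -3x³ + x² - 3x - 1.
Then T(10) = -2931.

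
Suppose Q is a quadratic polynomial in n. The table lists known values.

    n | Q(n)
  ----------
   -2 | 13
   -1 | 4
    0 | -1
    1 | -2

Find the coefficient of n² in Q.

First differences: -9, -5, -1. Second differences: 4, 4.
Level-2 differences are constant, so Q has degree 2.
Fitting a degree-2 polynomial gives Q(n) = 2n² - 3n - 1.
The coefficient of n² is 2.

2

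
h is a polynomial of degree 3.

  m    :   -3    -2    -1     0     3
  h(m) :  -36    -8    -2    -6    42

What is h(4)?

118

Write h(m) = am³ + bm² + cm + d; the 5 given values yield a linear system in the 4 coefficients.
Solving, h(m) = 2m³ + m² - 5m - 6.
Then h(4) = 118.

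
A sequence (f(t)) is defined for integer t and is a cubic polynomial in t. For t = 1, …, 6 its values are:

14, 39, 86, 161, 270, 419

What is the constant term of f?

First differences: 25, 47, 75, 109, 149. Second differences: 22, 28, 34, 40. Third differences: 6, 6, 6.
Level-3 differences are constant, so f has degree 3.
Fitting a degree-3 polynomial gives f(t) = t³ + 5t² + 3t + 5.
The constant term is f(0) = 5.

5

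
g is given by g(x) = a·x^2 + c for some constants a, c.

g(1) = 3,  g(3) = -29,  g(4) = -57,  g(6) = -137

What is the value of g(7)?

From g(1) = 3 and g(3) = -29: 1a + c = 3 and 9a + c = -29.
Subtracting: 8a = -32, so a = -4; then c = 3 − (-4)·1 = 7.
So g(x) = -4x² + 7, and g(7) = -189.

-189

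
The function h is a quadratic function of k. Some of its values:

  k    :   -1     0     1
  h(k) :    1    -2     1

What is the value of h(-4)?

Write h(k) = ak² + bk + c; the 3 given values yield a linear system in the 3 coefficients.
Solving, h(k) = 3k² - 2.
Then h(-4) = 46.

46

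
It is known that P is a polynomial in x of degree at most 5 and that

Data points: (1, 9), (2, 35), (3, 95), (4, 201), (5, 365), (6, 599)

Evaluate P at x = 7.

915

First differences: 26, 60, 106, 164, 234. Second differences: 34, 46, 58, 70. Third differences: 12, 12, 12.
Level-3 differences are constant, so P has degree 3.
Fitting a degree-3 polynomial gives P(x) = 2x³ + 5x² - 3x + 5.
Then P(7) = 915.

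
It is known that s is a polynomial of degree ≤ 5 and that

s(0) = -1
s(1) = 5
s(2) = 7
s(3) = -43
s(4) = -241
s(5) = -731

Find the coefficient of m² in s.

Write s(m) = am^5 + bm^4 + cm³ + dm² + em + p; the 6 given values yield a linear system in the 6 coefficients.
Solving, the leading coefficient vanishes, and s(m) = -2m^4 + 4m³ + 4m - 1.
The coefficient of m² is 0.

0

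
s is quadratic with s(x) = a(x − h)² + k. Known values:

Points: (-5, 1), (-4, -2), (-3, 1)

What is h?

-4

First differences -3, 3; second difference 6 = 2a, so a = 3.
Expanding, the x-coefficient is −2ah = -6h; matching it to the data gives h = -4, and then k = -2.
So s(x) = 3(x + 4)² − 2.
Hence h = -4.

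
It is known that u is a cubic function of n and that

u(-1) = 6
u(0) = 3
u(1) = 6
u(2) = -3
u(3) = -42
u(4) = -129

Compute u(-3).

102

First differences: -3, 3, -9, -39, -87. Second differences: 6, -12, -30, -48. Third differences: -18, -18, -18.
Level-3 differences are constant, so u has degree 3.
Fitting a degree-3 polynomial gives u(n) = -3n³ + 3n² + 3n + 3.
Then u(-3) = 102.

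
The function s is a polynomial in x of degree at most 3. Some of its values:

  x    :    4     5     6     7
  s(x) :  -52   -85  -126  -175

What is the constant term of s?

First differences: -33, -41, -49. Second differences: -8, -8.
Level-2 differences are constant, so s has degree 2.
Fitting a degree-2 polynomial gives s(x) = -4x² + 3x.
The constant term is s(0) = 0.

0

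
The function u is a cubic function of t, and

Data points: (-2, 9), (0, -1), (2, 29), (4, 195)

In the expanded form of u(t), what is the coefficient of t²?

Write u(t) = at³ + bt² + ct + d; the 4 given values yield a linear system in the 4 coefficients.
Solving, u(t) = 2t³ + 5t² - 3t - 1.
The coefficient of t² is 5.

5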